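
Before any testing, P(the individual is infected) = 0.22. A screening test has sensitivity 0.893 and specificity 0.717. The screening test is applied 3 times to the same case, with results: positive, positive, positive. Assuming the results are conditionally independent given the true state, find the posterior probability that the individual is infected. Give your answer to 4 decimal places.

With H the event that the individual is infected, the joint likelihood of the observed sequence is P(data|H) = 0.893·0.893·0.893 = 0.71212 and P(data|¬H) = 0.283·0.283·0.283 = 0.022665.
Bayes: P(H|data) = 0.22·0.71212 / (0.22·0.71212 + 0.78·0.022665) = 0.15667/0.17435 = 0.8986.

Posterior P(H) ≈ 0.8986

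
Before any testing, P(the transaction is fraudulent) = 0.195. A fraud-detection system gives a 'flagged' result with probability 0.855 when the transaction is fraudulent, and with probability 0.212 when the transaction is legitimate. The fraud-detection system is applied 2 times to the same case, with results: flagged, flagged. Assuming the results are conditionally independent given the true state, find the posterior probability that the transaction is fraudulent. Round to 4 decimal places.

Posterior P(H) ≈ 0.7976

Let H be the event that the transaction is fraudulent; start with P(H) = 0.195. P('flagged'|H) = 0.855, P('flagged'|¬H) = 0.212.
Update on result 1 ('flagged'): P(H) ← 0.855·0.1950 / (0.855·0.1950 + 0.212·0.8050) = 0.16673/0.33738 = 0.4942.
Update on result 2 ('flagged'): P(H) ← 0.855·0.4942 / (0.855·0.4942 + 0.212·0.5058) = 0.42251/0.52975 = 0.7976.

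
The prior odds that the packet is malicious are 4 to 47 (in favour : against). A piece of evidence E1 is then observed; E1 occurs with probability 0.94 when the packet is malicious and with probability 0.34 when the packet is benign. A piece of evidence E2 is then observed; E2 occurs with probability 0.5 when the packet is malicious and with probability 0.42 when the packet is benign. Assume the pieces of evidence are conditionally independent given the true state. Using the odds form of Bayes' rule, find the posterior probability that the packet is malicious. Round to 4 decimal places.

Prior odds = 4/47 = 0.085106.
Likelihood ratio for E1 = 0.94/0.34 = 2.7647.
Likelihood ratio for E2 = 0.5/0.42 = 1.1905.
Posterior odds = prior odds × LR₁ × LR₂ = 0.28011.
Posterior probability = odds/(1+odds) = 0.28011/1.2801 = 0.2188.

Posterior probability ≈ 0.2188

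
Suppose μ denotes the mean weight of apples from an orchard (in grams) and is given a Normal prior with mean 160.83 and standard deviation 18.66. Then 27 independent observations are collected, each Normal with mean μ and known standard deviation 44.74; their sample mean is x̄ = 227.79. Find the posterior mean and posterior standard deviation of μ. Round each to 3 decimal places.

With known σ, the Normal prior is conjugate. Weight on the data is w = (n/σ²)/(n/σ² + 1/τ₀²) = 0.0134888/(0.0134888+0.00287195) = 0.82446.
Posterior mean = w·x̄ + (1−w)·μ₀ = 0.82446·227.79 + 0.17554·160.83 = 216.036. Posterior variance = 1/(0.0134888+0.00287195) = 61.1221, so SD = 7.818.

Posterior mean ≈ 216.036; posterior SD ≈ 7.818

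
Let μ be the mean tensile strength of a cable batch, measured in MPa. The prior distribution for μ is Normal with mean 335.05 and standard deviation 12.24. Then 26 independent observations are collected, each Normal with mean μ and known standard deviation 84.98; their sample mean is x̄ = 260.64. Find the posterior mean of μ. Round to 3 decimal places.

Prior precision 1/τ₀² = 1/12.24² = 0.00667478; data precision n/σ² = 26/84.98² = 0.00360031.
Posterior precision = 0.00667478 + 0.00360031 = 0.0102751.
Posterior mean = (0.00667478·335.05 + 0.00360031·260.64) / 0.0102751 = 308.977.

Posterior mean ≈ 308.977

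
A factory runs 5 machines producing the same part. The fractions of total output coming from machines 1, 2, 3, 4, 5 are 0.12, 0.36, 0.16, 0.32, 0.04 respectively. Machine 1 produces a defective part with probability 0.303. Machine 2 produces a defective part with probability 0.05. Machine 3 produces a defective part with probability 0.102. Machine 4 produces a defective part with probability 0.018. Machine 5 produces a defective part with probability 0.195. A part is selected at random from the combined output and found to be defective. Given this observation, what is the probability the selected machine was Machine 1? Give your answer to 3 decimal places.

Posterior probability ≈ 0.432

Tabulate prior·likelihood by source: [1] prior 0.12, lik 0.303, product 0.03636; [2] prior 0.36, lik 0.05, product 0.01800; [3] prior 0.16, lik 0.102, product 0.01632; [4] prior 0.32, lik 0.018, product 0.005760; [5] prior 0.04, lik 0.195, product 0.007800.
Normalizing constant = 0.084240; the posterior for Machine 1 is its product over the sum, 0.03636/0.084240 = 0.432.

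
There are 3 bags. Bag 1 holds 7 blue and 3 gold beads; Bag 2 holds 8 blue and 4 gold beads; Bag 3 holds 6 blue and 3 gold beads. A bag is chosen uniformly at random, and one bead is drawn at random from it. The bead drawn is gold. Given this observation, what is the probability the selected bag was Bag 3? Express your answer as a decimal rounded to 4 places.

P(gold|Bag 1) = 0.3; P(gold|Bag 2) = 0.3333; P(gold|Bag 3) = 0.3333.
Prior × likelihood for each source: 0.333333·0.3=0.1000, 0.333333·0.3333=0.1111, 0.333333·0.3333=0.1111. Summing gives P(gold) = 0.32222.
P(Bag 3 | gold) = 0.1111 / 0.32222 = 0.3448.

Posterior probability ≈ 0.3448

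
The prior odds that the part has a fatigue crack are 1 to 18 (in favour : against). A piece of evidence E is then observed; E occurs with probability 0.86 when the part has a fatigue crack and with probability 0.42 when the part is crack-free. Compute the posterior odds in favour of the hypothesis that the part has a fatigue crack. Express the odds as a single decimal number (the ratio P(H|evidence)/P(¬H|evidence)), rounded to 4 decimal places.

Posterior odds ≈ 0.1138

Prior odds = 1/18 = 0.055556.
Likelihood ratio for E = 0.86/0.42 = 2.0476.
Posterior odds = prior odds × LR = 0.11376.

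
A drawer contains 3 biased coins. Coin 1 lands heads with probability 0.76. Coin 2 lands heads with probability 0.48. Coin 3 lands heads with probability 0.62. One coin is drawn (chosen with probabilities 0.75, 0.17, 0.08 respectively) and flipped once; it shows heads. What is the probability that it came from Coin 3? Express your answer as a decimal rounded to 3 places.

Posterior probability ≈ 0.071

P(heads|C1) = 0.76; P(heads|C2) = 0.48; P(heads|C3) = 0.62.
Prior × likelihood for each source: 0.75·0.76=0.5700, 0.17·0.48=0.08160, 0.08·0.62=0.04960. Summing gives P(heads) = 0.70120.
P(Coin 3 | heads) = 0.04960 / 0.70120 = 0.071.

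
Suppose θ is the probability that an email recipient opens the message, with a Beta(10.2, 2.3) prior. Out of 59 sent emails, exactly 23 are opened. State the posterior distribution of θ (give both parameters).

Posterior: Beta(33.2, 38.3)

The binomial likelihood is conjugate to the Beta prior: with 23 successes and 36 failures, the posterior is Beta(10.2+23, 2.3+36) = Beta(33.2, 38.3).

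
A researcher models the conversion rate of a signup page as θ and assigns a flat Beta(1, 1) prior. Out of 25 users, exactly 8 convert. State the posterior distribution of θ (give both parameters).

The binomial likelihood is conjugate to the Beta prior: with 8 successes and 17 failures, the posterior is Beta(1+8, 1+17) = Beta(9, 18).

Posterior: Beta(9, 18)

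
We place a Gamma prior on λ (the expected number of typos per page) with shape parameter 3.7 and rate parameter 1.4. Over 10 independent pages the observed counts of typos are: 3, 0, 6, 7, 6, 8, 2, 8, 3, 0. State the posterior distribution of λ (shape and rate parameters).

Total count ∑xᵢ = 43 over n = 10 pages.
Gamma is conjugate to the Poisson likelihood: posterior is Gamma(shape = 3.7+43 = 46.7, rate = 1.4+10 = 11.4).

Posterior: Gamma(shape=46.7, rate=11.4)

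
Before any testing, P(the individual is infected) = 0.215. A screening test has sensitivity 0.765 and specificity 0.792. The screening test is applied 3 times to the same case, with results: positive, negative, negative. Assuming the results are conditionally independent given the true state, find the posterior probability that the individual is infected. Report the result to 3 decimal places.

Posterior P(H) ≈ 0.081

Let H be the event that the individual is infected; start with P(H) = 0.215. P('positive'|H) = 0.765, P('positive'|¬H) = 0.208.
Update on result 1 ('positive'): P(H) ← 0.765·0.2150 / (0.765·0.2150 + 0.208·0.7850) = 0.16448/0.32776 = 0.5018.
Update on result 2 ('negative'): P(H) ← 0.235·0.5018 / (0.235·0.5018 + 0.792·0.4982) = 0.11793/0.51248 = 0.2301.
Update on result 3 ('negative'): P(H) ← 0.235·0.2301 / (0.235·0.2301 + 0.792·0.7699) = 0.054076/0.66383 = 0.0815.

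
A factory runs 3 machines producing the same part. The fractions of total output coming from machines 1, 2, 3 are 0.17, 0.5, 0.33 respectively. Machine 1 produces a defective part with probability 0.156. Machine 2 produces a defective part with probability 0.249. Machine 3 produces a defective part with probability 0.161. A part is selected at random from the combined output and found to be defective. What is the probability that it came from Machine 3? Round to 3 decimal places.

Posterior probability ≈ 0.260

Tabulate prior·likelihood by source: [1] prior 0.17, lik 0.156, product 0.02652; [2] prior 0.5, lik 0.249, product 0.1245; [3] prior 0.33, lik 0.161, product 0.05313.
Normalizing constant = 0.20415; the posterior for Machine 3 is its product over the sum, 0.05313/0.20415 = 0.260.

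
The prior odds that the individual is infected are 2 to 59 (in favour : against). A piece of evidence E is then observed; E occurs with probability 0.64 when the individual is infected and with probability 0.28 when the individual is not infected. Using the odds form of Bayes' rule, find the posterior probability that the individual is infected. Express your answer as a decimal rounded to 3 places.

Posterior probability ≈ 0.072

Prior odds = 2/59 = 0.033898. In log-odds, ln(0.033898) = -3.3844.
Add log likelihood ratio: ln(2.2857) = 0.82668.
Posterior log-odds = -2.5577, so posterior odds = exp(-2.5577) = 0.077482. Converting, P(H|E) = 0.077482/1.0775 = 0.072.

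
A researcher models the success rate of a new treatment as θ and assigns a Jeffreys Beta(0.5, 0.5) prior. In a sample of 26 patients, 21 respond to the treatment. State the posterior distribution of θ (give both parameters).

The binomial likelihood is conjugate to the Beta prior: with 21 successes and 5 failures, the posterior is Beta(0.5+21, 0.5+5) = Beta(21.5, 5.5).

Posterior: Beta(21.5, 5.5)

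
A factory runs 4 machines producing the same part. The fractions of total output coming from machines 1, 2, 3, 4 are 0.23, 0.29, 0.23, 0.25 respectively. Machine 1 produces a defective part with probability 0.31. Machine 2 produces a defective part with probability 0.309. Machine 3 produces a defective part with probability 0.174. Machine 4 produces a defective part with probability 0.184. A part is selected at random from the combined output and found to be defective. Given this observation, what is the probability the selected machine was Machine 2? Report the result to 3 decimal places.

Posterior probability ≈ 0.363

P(defective|M1) = 0.31; P(defective|M2) = 0.309; P(defective|M3) = 0.174; P(defective|M4) = 0.184.
Prior × likelihood for each source: 0.23·0.31=0.07130, 0.29·0.309=0.08961, 0.23·0.174=0.04002, 0.25·0.184=0.04600. Summing gives P(defective) = 0.24693.
P(Machine 2 | defective) = 0.08961 / 0.24693 = 0.363.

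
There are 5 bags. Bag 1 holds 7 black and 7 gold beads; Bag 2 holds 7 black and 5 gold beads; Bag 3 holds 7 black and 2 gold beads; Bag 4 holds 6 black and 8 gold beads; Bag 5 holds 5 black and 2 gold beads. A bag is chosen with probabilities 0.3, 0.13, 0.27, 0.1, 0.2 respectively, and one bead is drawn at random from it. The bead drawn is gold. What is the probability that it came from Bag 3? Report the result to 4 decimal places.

Tabulate prior·likelihood by source: [1] prior 0.3, lik 0.5, product 0.1500; [2] prior 0.13, lik 0.4167, product 0.05417; [3] prior 0.27, lik 0.2222, product 0.06000; [4] prior 0.1, lik 0.5714, product 0.05714; [5] prior 0.2, lik 0.2857, product 0.05714.
Normalizing constant = 0.37845; the posterior for Bag 3 is its product over the sum, 0.06000/0.37845 = 0.1585.

Posterior probability ≈ 0.1585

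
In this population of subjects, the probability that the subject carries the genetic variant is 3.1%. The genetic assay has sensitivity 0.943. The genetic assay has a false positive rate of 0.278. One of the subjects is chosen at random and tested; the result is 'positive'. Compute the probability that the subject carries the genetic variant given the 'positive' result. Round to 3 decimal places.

P(H | E) ≈ 0.098

Let H be the event that the subject carries the genetic variant. P(H) = 0.031, so P(¬H) = 0.969. With E the 'positive' result, P(E|H) = 0.943 and P(E|¬H) = 0.278.
P(E) = 0.943·0.031 + 0.278·0.969 = 0.029233 + 0.26938 = 0.29862.
By Bayes' theorem, P(H|E) = 0.029233 / 0.29862 = 0.098.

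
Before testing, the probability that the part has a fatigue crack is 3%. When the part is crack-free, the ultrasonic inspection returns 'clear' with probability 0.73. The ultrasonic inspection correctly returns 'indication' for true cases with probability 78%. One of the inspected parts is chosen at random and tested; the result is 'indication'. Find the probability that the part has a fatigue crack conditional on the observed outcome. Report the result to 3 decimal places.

P(H | E) ≈ 0.082

Let H be the event that the part has a fatigue crack. P(H) = 0.03, so P(¬H) = 0.97. With E the 'indication' result, P(E|H) = 0.78 and P(E|¬H) = 0.27.
P(E) = 0.78·0.03 + 0.27·0.97 = 0.023400 + 0.26190 = 0.28530.
By Bayes' theorem, P(H|E) = 0.023400 / 0.28530 = 0.082.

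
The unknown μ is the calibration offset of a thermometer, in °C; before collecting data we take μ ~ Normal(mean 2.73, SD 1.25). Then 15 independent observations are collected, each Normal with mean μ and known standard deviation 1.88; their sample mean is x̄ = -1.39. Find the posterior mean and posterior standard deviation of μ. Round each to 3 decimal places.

Prior precision 1/τ₀² = 1/1.25² = 0.640000; data precision n/σ² = 15/1.88² = 4.24400.
Posterior precision = 0.640000 + 4.24400 = 4.88400, giving posterior SD = 1/√4.88400 = 0.452.
Posterior mean = (0.640000·2.73 + 4.24400·-1.39) / 4.88400 = -0.850.

Posterior mean ≈ -0.850; posterior SD ≈ 0.452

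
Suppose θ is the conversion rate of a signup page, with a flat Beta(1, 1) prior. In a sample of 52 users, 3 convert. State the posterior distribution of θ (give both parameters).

Posterior: Beta(4, 50)

The binomial likelihood is conjugate to the Beta prior: with 3 successes and 49 failures, the posterior is Beta(1+3, 1+49) = Beta(4, 50).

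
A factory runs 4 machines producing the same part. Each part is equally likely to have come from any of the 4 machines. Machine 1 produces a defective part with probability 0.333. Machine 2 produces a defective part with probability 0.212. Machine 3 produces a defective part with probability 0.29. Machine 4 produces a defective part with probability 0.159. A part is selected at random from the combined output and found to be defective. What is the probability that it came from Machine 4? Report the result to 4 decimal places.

Tabulate prior·likelihood by source: [1] prior 0.25, lik 0.333, product 0.08325; [2] prior 0.25, lik 0.212, product 0.05300; [3] prior 0.25, lik 0.29, product 0.07250; [4] prior 0.25, lik 0.159, product 0.03975.
Normalizing constant = 0.24850; the posterior for Machine 4 is its product over the sum, 0.03975/0.24850 = 0.1600.

Posterior probability ≈ 0.1600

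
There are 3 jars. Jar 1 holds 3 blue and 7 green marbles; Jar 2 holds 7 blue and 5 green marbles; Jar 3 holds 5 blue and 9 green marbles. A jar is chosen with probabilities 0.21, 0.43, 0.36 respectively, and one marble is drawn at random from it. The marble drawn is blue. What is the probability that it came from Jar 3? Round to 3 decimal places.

P(blue|Jar 1) = 0.3; P(blue|Jar 2) = 0.5833; P(blue|Jar 3) = 0.3571.
Prior × likelihood for each source: 0.21·0.3=0.06300, 0.43·0.5833=0.2508, 0.36·0.3571=0.1286. Summing gives P(blue) = 0.44240.
P(Jar 3 | blue) = 0.1286 / 0.44240 = 0.291.

Posterior probability ≈ 0.291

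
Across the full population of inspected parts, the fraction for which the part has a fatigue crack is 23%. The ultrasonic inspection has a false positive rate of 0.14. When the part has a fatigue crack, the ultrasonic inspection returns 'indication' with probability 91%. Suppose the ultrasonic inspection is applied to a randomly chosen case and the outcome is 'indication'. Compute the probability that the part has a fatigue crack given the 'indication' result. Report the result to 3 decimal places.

Write H for 'the part has a fatigue crack'. Prior odds H:¬H = 0.23/0.77 = 0.29870. For the 'indication' outcome, the likelihood ratio is 0.91/0.14 = 6.5000.
Posterior odds = 0.29870 × 6.5000 = 1.9416, so P(H|E) = 1.9416/(1+1.9416) = 0.660.

P(H | E) ≈ 0.660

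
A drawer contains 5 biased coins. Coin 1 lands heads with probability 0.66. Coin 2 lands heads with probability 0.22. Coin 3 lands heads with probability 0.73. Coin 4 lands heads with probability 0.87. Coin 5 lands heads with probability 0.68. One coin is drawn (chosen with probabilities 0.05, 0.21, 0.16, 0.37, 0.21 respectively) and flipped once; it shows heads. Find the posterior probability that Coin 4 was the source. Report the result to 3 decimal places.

P(heads|C1) = 0.66; P(heads|C2) = 0.22; P(heads|C3) = 0.73; P(heads|C4) = 0.87; P(heads|C5) = 0.68.
Prior × likelihood for each source: 0.05·0.66=0.03300, 0.21·0.22=0.04620, 0.16·0.73=0.1168, 0.37·0.87=0.3219, 0.21·0.68=0.1428. Summing gives P(heads) = 0.66070.
P(Coin 4 | heads) = 0.3219 / 0.66070 = 0.487.

Posterior probability ≈ 0.487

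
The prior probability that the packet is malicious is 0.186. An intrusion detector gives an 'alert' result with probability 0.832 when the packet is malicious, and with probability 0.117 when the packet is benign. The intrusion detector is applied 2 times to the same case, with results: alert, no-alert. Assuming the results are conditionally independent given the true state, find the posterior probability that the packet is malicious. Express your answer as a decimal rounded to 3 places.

Posterior P(H) ≈ 0.236

Let H be the event that the packet is malicious; start with P(H) = 0.186. P('alert'|H) = 0.832, P('alert'|¬H) = 0.117.
Update on result 1 ('alert'): P(H) ← 0.832·0.1860 / (0.832·0.1860 + 0.117·0.8140) = 0.15475/0.24999 = 0.6190.
Update on result 2 ('no-alert'): P(H) ← 0.168·0.6190 / (0.168·0.6190 + 0.883·0.3810) = 0.10400/0.44039 = 0.2361.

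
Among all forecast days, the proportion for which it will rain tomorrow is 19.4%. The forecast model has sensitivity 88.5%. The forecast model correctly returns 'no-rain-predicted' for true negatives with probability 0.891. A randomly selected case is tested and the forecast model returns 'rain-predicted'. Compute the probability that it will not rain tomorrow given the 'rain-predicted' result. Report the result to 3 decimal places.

Write H for 'it will rain tomorrow'. Prior odds H:¬H = 0.194/0.806 = 0.24069. For the 'rain-predicted' outcome, the likelihood ratio is 0.885/0.109 = 8.1193.
Posterior odds = 0.24069 × 8.1193 = 1.9543, so P(H|E) = 1.9543/(1+1.9543) = 0.662. Then P(¬H|E) = 1 − 0.662 = 0.338.

P(¬H | E) ≈ 0.338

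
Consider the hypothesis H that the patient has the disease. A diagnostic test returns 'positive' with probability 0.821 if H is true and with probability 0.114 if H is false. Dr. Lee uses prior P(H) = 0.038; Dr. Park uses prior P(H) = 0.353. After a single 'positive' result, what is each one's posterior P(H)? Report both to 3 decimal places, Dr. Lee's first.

Dr. Lee: 0.221; Dr. Park: 0.797

P('+'|H) = 0.821, P('+'|¬H) = 0.114.
Dr. Lee: numerator 0.821·0.038 = 0.031198; evidence = 0.031198+0.114·0.962 = 0.14087; posterior = 0.221.
Dr. Park: numerator 0.821·0.353 = 0.28981; evidence = 0.28981+0.114·0.647 = 0.36357; posterior = 0.797.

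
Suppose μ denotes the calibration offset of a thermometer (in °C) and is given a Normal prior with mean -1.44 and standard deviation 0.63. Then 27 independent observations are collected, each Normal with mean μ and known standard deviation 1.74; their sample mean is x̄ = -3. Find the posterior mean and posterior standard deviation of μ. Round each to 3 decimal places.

Posterior mean ≈ -2.656; posterior SD ≈ 0.296

With known σ, the Normal prior is conjugate. Weight on the data is w = (n/σ²)/(n/σ² + 1/τ₀²) = 8.91795/(8.91795+2.51953) = 0.77971.
Posterior mean = w·x̄ + (1−w)·μ₀ = 0.77971·-3 + 0.22029·-1.44 = -2.656. Posterior variance = 1/(8.91795+2.51953) = 0.0874318, so SD = 0.296.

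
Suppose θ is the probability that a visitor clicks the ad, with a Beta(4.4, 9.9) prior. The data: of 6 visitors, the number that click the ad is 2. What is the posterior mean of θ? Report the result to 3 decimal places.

Posterior mean ≈ 0.315

The binomial likelihood is conjugate to the Beta prior: with 2 successes and 4 failures, the posterior is Beta(4.4+2, 9.9+4) = Beta(6.4, 13.9).
E[θ | data] = 6.4/(6.4+13.9) = 0.315.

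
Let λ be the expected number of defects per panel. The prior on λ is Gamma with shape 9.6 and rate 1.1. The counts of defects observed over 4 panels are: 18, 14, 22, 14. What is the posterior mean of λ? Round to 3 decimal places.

Posterior mean ≈ 15.216

Total count ∑xᵢ = 68 over n = 4 panels.
Gamma is conjugate to the Poisson likelihood: posterior is Gamma(shape = 9.6+68 = 77.6, rate = 1.1+4 = 5.1).
Posterior mean = shape/rate = 77.6/5.1 = 15.216.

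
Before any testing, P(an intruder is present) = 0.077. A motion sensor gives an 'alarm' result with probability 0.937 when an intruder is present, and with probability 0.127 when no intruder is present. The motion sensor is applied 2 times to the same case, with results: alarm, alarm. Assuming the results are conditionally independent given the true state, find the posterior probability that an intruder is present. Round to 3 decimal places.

Posterior P(H) ≈ 0.820

Let H be the event that an intruder is present; start with P(H) = 0.077. P('alarm'|H) = 0.937, P('alarm'|¬H) = 0.127.
Update on result 1 ('alarm'): P(H) ← 0.937·0.0770 / (0.937·0.0770 + 0.127·0.9230) = 0.072149/0.18937 = 0.3810.
Update on result 2 ('alarm'): P(H) ← 0.937·0.3810 / (0.937·0.3810 + 0.127·0.6190) = 0.35699/0.43561 = 0.8195.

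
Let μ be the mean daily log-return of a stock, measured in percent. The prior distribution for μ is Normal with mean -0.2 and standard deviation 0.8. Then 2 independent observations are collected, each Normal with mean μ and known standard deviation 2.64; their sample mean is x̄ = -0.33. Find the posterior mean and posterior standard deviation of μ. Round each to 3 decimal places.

Posterior mean ≈ -0.220; posterior SD ≈ 0.735

Prior precision 1/τ₀² = 1/0.8² = 1.56250; data precision n/σ² = 2/2.64² = 0.286961.
Posterior precision = 1.56250 + 0.286961 = 1.84946, giving posterior SD = 1/√1.84946 = 0.735.
Posterior mean = (1.56250·-0.2 + 0.286961·-0.33) / 1.84946 = -0.220.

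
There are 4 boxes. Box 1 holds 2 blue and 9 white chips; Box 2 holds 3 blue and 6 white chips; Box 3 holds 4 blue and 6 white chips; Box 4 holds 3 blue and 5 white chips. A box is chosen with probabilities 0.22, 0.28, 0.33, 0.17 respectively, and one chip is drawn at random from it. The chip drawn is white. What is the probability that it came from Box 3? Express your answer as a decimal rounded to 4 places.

P(white|Box 1) = 0.8182; P(white|Box 2) = 0.6667; P(white|Box 3) = 0.6; P(white|Box 4) = 0.625.
Prior × likelihood for each source: 0.22·0.8182=0.1800, 0.28·0.6667=0.1867, 0.33·0.6=0.1980, 0.17·0.625=0.1063. Summing gives P(white) = 0.67092.
P(Box 3 | white) = 0.1980 / 0.67092 = 0.2951.

Posterior probability ≈ 0.2951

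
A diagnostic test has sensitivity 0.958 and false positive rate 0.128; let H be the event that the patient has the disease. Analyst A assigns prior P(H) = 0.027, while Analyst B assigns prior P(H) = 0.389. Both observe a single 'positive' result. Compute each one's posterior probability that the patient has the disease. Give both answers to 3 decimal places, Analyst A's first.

P('+'|H) = 0.958, P('+'|¬H) = 0.128.
Analyst A: numerator 0.958·0.027 = 0.025866; evidence = 0.025866+0.128·0.973 = 0.15041; posterior = 0.172.
Analyst B: numerator 0.958·0.389 = 0.37266; evidence = 0.37266+0.128·0.611 = 0.45087; posterior = 0.827.

Analyst A: 0.172; Analyst B: 0.827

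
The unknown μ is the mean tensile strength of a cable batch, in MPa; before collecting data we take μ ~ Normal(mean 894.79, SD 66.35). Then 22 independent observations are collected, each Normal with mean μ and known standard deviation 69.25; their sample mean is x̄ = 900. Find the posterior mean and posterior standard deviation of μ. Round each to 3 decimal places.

Prior precision 1/τ₀² = 1/66.35² = 0.00022715; data precision n/σ² = 22/69.25² = 0.00458757.
Posterior precision = 0.00022715 + 0.00458757 = 0.00481473, giving posterior SD = 1/√0.00481473 = 14.412.
Posterior mean = (0.00022715·894.79 + 0.00458757·900) / 0.00481473 = 899.754.

Posterior mean ≈ 899.754; posterior SD ≈ 14.412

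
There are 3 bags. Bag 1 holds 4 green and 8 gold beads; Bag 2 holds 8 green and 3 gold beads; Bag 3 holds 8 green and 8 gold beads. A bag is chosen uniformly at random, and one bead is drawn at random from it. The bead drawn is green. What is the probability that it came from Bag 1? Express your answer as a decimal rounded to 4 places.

P(green|Bag 1) = 0.3333; P(green|Bag 2) = 0.7273; P(green|Bag 3) = 0.5.
Prior × likelihood for each source: 0.333333·0.3333=0.1111, 0.333333·0.7273=0.2424, 0.333333·0.5=0.1667. Summing gives P(green) = 0.52020.
P(Bag 1 | green) = 0.1111 / 0.52020 = 0.2136.

Posterior probability ≈ 0.2136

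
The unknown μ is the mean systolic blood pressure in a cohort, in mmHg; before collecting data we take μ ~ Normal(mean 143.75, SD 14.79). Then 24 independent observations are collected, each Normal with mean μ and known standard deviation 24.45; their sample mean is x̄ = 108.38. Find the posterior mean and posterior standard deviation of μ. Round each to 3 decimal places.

Posterior mean ≈ 111.996; posterior SD ≈ 4.729

With known σ, the Normal prior is conjugate. Weight on the data is w = (n/σ²)/(n/σ² + 1/τ₀²) = 0.0401470/(0.0401470+0.00457155) = 0.89777.
Posterior mean = w·x̄ + (1−w)·μ₀ = 0.89777·108.38 + 0.10223·143.75 = 111.996. Posterior variance = 1/(0.0401470+0.00457155) = 22.3621, so SD = 4.729.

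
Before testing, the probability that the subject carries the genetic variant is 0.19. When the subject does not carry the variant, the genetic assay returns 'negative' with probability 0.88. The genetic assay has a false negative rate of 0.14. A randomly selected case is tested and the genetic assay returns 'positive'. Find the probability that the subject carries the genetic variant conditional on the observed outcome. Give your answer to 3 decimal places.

Let H be the event that the subject carries the genetic variant. P(H) = 0.19, so P(¬H) = 0.81. With E the 'positive' result, P(E|H) = 0.86 and P(E|¬H) = 0.12.
P(E) = 0.86·0.19 + 0.12·0.81 = 0.16340 + 0.097200 = 0.26060.
By Bayes' theorem, P(H|E) = 0.16340 / 0.26060 = 0.627.

P(H | E) ≈ 0.627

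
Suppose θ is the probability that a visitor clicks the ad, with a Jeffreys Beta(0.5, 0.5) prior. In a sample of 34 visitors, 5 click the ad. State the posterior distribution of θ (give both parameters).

Posterior: Beta(5.5, 29.5)

The binomial likelihood is conjugate to the Beta prior: with 5 successes and 29 failures, the posterior is Beta(0.5+5, 0.5+29) = Beta(5.5, 29.5).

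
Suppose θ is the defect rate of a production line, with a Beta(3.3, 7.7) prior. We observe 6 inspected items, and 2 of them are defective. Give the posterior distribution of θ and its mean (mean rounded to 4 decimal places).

Posterior: Beta(5.3, 11.7); mean ≈ 0.3118

Observing 2 successes and 4 failures updates Beta(3.3, 7.7) by adding the success and failure counts to the two shape parameters: α = 3.3+2 = 5.3, β = 7.7+4 = 11.7.
E[θ | data] = 5.3/(5.3+11.7) = 0.3118.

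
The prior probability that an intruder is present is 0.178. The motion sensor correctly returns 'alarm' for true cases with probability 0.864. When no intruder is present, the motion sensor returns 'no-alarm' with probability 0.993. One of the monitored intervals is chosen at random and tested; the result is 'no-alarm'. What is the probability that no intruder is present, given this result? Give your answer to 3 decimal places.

Let H be the event that an intruder is present. P(H) = 0.178, so P(¬H) = 0.822. With E the 'no-alarm' result, P(E|H) = 0.136 and P(E|¬H) = 0.993.
P(E) = 0.136·0.178 + 0.993·0.822 = 0.024208 + 0.81625 = 0.84045.
By Bayes' theorem, P(H|E) = 0.024208 / 0.84045 = 0.029. Hence P(¬H|E) = 1 − 0.029 = 0.971.

P(¬H | E) ≈ 0.971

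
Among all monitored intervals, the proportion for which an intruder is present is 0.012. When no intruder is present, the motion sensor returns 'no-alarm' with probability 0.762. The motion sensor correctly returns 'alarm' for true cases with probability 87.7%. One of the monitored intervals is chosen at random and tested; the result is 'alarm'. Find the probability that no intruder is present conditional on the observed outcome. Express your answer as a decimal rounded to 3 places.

Let H be the event that an intruder is present. P(H) = 0.012, so P(¬H) = 0.988. With E the 'alarm' result, P(E|H) = 0.877 and P(E|¬H) = 0.238.
P(E) = 0.877·0.012 + 0.238·0.988 = 0.010524 + 0.23514 = 0.24567.
By Bayes' theorem, P(H|E) = 0.010524 / 0.24567 = 0.043. Hence P(¬H|E) = 1 − 0.043 = 0.957.

P(¬H | E) ≈ 0.957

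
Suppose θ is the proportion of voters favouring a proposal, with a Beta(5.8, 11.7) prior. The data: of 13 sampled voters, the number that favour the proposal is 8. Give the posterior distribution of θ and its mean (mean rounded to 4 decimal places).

Observing 8 successes and 5 failures updates Beta(5.8, 11.7) by adding the success and failure counts to the two shape parameters: α = 5.8+8 = 13.8, β = 11.7+5 = 16.7.
Posterior mean = α/(α+β) = 13.8/30.5 = 0.4525.

Posterior: Beta(13.8, 16.7); mean ≈ 0.4525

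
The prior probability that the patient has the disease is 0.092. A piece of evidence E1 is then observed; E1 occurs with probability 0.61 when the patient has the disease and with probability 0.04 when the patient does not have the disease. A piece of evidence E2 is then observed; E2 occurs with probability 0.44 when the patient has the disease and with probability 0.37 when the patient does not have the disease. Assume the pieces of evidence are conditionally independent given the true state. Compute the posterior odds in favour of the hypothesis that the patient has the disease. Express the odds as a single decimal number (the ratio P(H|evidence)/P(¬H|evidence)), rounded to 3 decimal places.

Posterior odds ≈ 1.837

Prior odds = 0.092/(1−0.092) = 0.10132.
Likelihood ratio for E1 = 0.61/0.04 = 15.250.
Likelihood ratio for E2 = 0.44/0.37 = 1.1892.
Posterior odds = prior odds × LR₁ × LR₂ = 1.8375.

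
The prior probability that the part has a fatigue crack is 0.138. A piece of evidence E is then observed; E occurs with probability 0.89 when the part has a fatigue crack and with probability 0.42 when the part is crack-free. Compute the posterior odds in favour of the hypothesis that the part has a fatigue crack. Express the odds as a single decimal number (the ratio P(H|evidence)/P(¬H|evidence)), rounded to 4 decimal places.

Posterior odds ≈ 0.3392

Prior odds = 0.138/(1−0.138) = 0.16009.
Likelihood ratio for E = 0.89/0.42 = 2.1190.
Posterior odds = prior odds × LR = 0.33924.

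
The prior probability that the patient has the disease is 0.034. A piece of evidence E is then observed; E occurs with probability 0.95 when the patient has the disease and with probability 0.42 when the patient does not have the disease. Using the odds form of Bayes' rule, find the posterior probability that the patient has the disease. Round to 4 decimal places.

Posterior probability ≈ 0.0737

Prior odds = 0.034/(1−0.034) = 0.035197. In log-odds, ln(0.035197) = -3.3468.
Add log likelihood ratio: ln(2.2619) = 0.81621.
Posterior log-odds = -2.5306, so posterior odds = exp(-2.5306) = 0.079612. Converting, P(H|E) = 0.079612/1.0796 = 0.0737.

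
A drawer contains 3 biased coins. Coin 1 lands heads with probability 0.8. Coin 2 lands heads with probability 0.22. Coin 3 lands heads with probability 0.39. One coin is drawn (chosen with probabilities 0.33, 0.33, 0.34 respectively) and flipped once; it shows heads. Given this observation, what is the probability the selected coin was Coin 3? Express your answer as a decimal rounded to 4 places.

Tabulate prior·likelihood by source: [1] prior 0.33, lik 0.8, product 0.2640; [2] prior 0.33, lik 0.22, product 0.07260; [3] prior 0.34, lik 0.39, product 0.1326.
Normalizing constant = 0.46920; the posterior for Coin 3 is its product over the sum, 0.1326/0.46920 = 0.2826.

Posterior probability ≈ 0.2826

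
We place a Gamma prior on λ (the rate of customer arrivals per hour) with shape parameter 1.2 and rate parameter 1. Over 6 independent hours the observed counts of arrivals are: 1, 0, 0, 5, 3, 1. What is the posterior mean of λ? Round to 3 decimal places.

Posterior mean ≈ 1.600

The Poisson likelihood adds the total count to the shape and the number of exposure periods to the rate. Here ∑xᵢ = 10 and n = 6, so shape 1.2→11.2 and rate 1→7.
Posterior mean = shape/rate = 11.2/7 = 1.600.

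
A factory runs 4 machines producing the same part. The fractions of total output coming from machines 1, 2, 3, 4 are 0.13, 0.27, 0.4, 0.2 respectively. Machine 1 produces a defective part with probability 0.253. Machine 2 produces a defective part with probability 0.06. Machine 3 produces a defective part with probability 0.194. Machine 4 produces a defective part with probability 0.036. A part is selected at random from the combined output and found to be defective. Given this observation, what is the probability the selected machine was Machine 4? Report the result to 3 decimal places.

Posterior probability ≈ 0.054

Tabulate prior·likelihood by source: [1] prior 0.13, lik 0.253, product 0.03289; [2] prior 0.27, lik 0.06, product 0.01620; [3] prior 0.4, lik 0.194, product 0.07760; [4] prior 0.2, lik 0.036, product 0.007200.
Normalizing constant = 0.13389; the posterior for Machine 4 is its product over the sum, 0.007200/0.13389 = 0.054.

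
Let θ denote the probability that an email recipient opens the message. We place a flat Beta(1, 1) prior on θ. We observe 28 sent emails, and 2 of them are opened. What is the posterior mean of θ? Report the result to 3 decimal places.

The binomial likelihood is conjugate to the Beta prior: with 2 successes and 26 failures, the posterior is Beta(1+2, 1+26) = Beta(3, 27).
Posterior mean = α/(α+β) = 3/30 = 0.100.

Posterior mean ≈ 0.100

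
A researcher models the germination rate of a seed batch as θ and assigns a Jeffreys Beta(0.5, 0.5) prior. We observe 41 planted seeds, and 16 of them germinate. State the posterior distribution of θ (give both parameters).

Posterior: Beta(16.5, 25.5)

Observing 16 successes and 25 failures updates Beta(0.5, 0.5) by adding the success and failure counts to the two shape parameters: α = 0.5+16 = 16.5, β = 0.5+25 = 25.5.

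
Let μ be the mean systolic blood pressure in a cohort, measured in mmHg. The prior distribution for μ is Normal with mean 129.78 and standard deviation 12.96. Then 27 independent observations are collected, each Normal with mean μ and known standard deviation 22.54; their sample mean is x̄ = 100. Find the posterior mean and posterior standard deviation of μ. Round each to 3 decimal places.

Posterior mean ≈ 103.000; posterior SD ≈ 4.114

Prior precision 1/τ₀² = 1/12.96² = 0.00595374; data precision n/σ² = 27/22.54² = 0.0531442.
Posterior precision = 0.00595374 + 0.0531442 = 0.0590979, giving posterior SD = 1/√0.0590979 = 4.114.
Posterior mean = (0.00595374·129.78 + 0.0531442·100) / 0.0590979 = 103.000.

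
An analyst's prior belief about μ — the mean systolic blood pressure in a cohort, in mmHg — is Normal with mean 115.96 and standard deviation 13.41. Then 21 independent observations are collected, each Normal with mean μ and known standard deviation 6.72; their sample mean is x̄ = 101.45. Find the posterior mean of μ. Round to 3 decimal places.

With known σ, the Normal prior is conjugate. Weight on the data is w = (n/σ²)/(n/σ² + 1/τ₀²) = 0.465030/(0.465030+0.00556087) = 0.98818.
Posterior mean = w·x̄ + (1−w)·μ₀ = 0.98818·101.45 + 0.011817·115.96 = 101.621.

Posterior mean ≈ 101.621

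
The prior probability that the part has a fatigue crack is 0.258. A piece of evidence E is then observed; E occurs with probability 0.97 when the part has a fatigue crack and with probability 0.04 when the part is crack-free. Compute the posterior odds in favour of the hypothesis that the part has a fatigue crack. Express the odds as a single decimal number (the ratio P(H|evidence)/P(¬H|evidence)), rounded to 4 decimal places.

Posterior odds ≈ 8.4319

Prior odds = 0.258/(1−0.258) = 0.34771.
Likelihood ratio for E = 0.97/0.04 = 24.250.
Posterior odds = prior odds × LR = 8.4319.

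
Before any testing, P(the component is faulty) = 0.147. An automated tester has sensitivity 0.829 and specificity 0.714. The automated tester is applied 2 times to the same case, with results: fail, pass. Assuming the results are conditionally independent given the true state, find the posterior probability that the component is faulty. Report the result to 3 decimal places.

Posterior P(H) ≈ 0.107

With H the event that the component is faulty, the joint likelihood of the observed sequence is P(data|H) = 0.829·0.171 = 0.14176 and P(data|¬H) = 0.286·0.714 = 0.20420.
Bayes: P(H|data) = 0.147·0.14176 / (0.147·0.14176 + 0.853·0.20420) = 0.020839/0.19502 = 0.1069.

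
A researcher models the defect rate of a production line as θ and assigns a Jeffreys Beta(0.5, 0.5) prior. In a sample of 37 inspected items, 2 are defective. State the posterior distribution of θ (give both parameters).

The binomial likelihood is conjugate to the Beta prior: with 2 successes and 35 failures, the posterior is Beta(0.5+2, 0.5+35) = Beta(2.5, 35.5).

Posterior: Beta(2.5, 35.5)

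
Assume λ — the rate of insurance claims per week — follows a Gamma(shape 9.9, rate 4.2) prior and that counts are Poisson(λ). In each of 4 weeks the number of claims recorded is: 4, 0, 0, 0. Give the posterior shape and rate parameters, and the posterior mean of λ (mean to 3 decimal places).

The Poisson likelihood adds the total count to the shape and the number of exposure periods to the rate. Here ∑xᵢ = 4 and n = 4, so shape 9.9→13.9 and rate 4.2→8.2.
Posterior mean = shape/rate = 13.9/8.2 = 1.695.

Posterior: Gamma(shape=13.9, rate=8.2); mean ≈ 1.695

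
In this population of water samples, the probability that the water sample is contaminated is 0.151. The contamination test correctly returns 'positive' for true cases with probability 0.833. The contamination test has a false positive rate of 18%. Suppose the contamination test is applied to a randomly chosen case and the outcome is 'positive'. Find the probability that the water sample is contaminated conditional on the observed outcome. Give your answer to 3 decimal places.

Let H be the event that the water sample is contaminated. P(H) = 0.151, so P(¬H) = 0.849. With E the 'positive' result, P(E|H) = 0.833 and P(E|¬H) = 0.18.
P(E) = 0.833·0.151 + 0.18·0.849 = 0.12578 + 0.15282 = 0.27860.
By Bayes' theorem, P(H|E) = 0.12578 / 0.27860 = 0.451.

P(H | E) ≈ 0.451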